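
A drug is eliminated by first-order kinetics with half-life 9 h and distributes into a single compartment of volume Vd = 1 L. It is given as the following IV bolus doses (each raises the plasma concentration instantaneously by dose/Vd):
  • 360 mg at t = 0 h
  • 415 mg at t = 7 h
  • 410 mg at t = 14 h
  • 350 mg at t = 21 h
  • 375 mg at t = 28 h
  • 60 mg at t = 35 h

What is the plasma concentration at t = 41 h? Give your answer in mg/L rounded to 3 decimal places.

347.410 mg/L

k = ln 2 / 9 = 0.07702 per h
Dose 1 (360 mg at t=0 h): 360·exp(−0.07702·41) = 15.309 mg/L
Dose 2 (415 mg at t=7 h): 415·exp(−0.07702·34) = 30.257 mg/L
Dose 3 (410 mg at t=14 h): 410·exp(−0.07702·27) = 51.250 mg/L
Dose 4 (350 mg at t=21 h): 350·exp(−0.07702·20) = 75.009 mg/L
Dose 5 (375 mg at t=28 h): 375·exp(−0.07702·13) = 137.788 mg/L
Dose 6 (60 mg at t=35 h): 60·exp(−0.07702·6) = 37.798 mg/L
C(41) = 15.309 + 30.257 + 51.250 + 75.009 + 137.788 + 37.798 = 347.410 mg/L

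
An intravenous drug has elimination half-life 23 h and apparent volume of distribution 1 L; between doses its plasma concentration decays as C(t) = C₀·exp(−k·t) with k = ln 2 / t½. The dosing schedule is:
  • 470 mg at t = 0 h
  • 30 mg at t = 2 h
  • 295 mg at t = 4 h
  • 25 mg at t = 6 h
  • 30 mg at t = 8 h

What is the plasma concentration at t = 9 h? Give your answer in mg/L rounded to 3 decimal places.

k = ln 2 / 23 = 0.03014 per h
Dose 1 (470 mg at t=0 h): 470·exp(−0.03014·9) = 358.347 mg/L
Dose 2 (30 mg at t=2 h): 30·exp(−0.03014·7) = 24.294 mg/L
Dose 3 (295 mg at t=4 h): 295·exp(−0.03014·5) = 253.735 mg/L
Dose 4 (25 mg at t=6 h): 25·exp(−0.03014·3) = 22.839 mg/L
Dose 5 (30 mg at t=8 h): 30·exp(−0.03014·1) = 29.109 mg/L
C(9) = 358.347 + 24.294 + 253.735 + 22.839 + 29.109 = 688.325 mg/L

688.325 mg/L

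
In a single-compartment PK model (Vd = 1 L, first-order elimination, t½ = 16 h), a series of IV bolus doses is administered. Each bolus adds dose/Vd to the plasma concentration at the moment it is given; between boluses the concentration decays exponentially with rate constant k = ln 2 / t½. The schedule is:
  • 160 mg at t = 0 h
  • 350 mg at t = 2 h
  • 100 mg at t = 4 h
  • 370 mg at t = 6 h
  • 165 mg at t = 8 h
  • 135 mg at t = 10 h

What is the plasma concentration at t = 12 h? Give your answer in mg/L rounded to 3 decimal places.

k = ln 2 / 16 = 0.04332 per h
Dose 1 (160 mg at t=0 h): 160·exp(−0.04332·12) = 95.137 mg/L
Dose 2 (350 mg at t=2 h): 350·exp(−0.04332·10) = 226.947 mg/L
Dose 3 (100 mg at t=4 h): 100·exp(−0.04332·8) = 70.711 mg/L
Dose 4 (370 mg at t=6 h): 370·exp(−0.04332·6) = 285.309 mg/L
Dose 5 (165 mg at t=8 h): 165·exp(−0.04332·4) = 138.748 mg/L
Dose 6 (135 mg at t=10 h): 135·exp(−0.04332·2) = 123.796 mg/L
C(12) = 95.137 + 226.947 + 70.711 + 285.309 + 138.748 + 123.796 = 940.647 mg/L

940.647 mg/L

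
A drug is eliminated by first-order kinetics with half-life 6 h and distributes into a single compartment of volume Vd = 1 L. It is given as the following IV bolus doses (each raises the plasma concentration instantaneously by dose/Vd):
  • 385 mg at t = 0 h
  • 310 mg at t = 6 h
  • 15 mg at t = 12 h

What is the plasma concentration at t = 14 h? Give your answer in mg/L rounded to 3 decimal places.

k = ln 2 / 6 = 0.11552 per h
Dose 1 (385 mg at t=0 h): 385·exp(−0.11552·14) = 76.394 mg/L
Dose 2 (310 mg at t=6 h): 310·exp(−0.11552·8) = 123.024 mg/L
Dose 3 (15 mg at t=12 h): 15·exp(−0.11552·2) = 11.906 mg/L
C(14) = 76.394 + 123.024 + 11.906 = 211.323 mg/L

211.323 mg/L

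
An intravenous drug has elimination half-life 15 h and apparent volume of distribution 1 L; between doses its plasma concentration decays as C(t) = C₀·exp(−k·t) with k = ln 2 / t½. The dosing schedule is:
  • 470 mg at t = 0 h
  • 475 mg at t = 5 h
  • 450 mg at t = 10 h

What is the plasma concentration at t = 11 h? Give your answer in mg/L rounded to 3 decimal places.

k = ln 2 / 15 = 0.04621 per h
Dose 1 (470 mg at t=0 h): 470·exp(−0.04621·11) = 282.711 mg/L
Dose 2 (475 mg at t=5 h): 475·exp(−0.04621·6) = 359.983 mg/L
Dose 3 (450 mg at t=10 h): 450·exp(−0.04621·1) = 429.679 mg/L
C(11) = 282.711 + 359.983 + 429.679 = 1072.372 mg/L

1072.372 mg/L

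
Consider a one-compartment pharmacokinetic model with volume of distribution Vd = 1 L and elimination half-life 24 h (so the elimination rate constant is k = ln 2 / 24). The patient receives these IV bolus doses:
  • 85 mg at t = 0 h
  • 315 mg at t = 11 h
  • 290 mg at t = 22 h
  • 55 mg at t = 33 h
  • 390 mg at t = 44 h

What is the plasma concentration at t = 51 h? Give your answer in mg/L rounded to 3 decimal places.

k = ln 2 / 24 = 0.02888 per h
Dose 1 (85 mg at t=0 h): 85·exp(−0.02888·51) = 19.486 mg/L
Dose 2 (315 mg at t=11 h): 315·exp(−0.02888·40) = 99.219 mg/L
Dose 3 (290 mg at t=22 h): 290·exp(−0.02888·29) = 125.503 mg/L
Dose 4 (55 mg at t=33 h): 55·exp(−0.02888·18) = 32.703 mg/L
Dose 5 (390 mg at t=44 h): 390·exp(−0.02888·7) = 318.614 mg/L
C(51) = 19.486 + 99.219 + 125.503 + 32.703 + 318.614 = 595.525 mg/L

595.525 mg/L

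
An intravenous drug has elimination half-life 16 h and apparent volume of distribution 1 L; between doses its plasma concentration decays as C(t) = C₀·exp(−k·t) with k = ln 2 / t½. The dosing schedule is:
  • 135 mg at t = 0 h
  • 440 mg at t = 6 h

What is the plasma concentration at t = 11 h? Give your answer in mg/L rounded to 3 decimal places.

438.133 mg/L

k = ln 2 / 16 = 0.04332 per h
Dose 1 (135 mg at t=0 h): 135·exp(−0.04332·11) = 83.825 mg/L
Dose 2 (440 mg at t=6 h): 440·exp(−0.04332·5) = 354.308 mg/L
C(11) = 83.825 + 354.308 = 438.133 mg/L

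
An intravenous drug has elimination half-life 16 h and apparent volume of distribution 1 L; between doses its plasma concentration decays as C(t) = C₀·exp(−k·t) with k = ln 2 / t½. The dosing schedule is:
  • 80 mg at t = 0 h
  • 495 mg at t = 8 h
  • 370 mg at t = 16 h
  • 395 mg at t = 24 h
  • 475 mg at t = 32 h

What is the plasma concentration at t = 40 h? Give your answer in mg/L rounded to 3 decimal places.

k = ln 2 / 16 = 0.04332 per h
Dose 1 (80 mg at t=0 h): 80·exp(−0.04332·40) = 14.142 mg/L
Dose 2 (495 mg at t=8 h): 495·exp(−0.04332·32) = 123.750 mg/L
Dose 3 (370 mg at t=16 h): 370·exp(−0.04332·24) = 130.815 mg/L
Dose 4 (395 mg at t=24 h): 395·exp(−0.04332·16) = 197.500 mg/L
Dose 5 (475 mg at t=32 h): 475·exp(−0.04332·8) = 335.876 mg/L
C(40) = 14.142 + 123.750 + 130.815 + 197.500 + 335.876 = 802.083 mg/L

802.083 mg/L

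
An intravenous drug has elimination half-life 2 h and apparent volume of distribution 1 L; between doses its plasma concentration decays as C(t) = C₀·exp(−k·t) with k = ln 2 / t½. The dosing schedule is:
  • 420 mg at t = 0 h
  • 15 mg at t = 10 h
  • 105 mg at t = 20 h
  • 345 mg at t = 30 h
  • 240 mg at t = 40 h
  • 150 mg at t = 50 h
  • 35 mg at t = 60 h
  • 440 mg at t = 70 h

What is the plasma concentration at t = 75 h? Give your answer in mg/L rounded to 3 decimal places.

k = ln 2 / 2 = 0.34657 per h
Dose 1 (420 mg at t=0 h): 420·exp(−0.34657·75) = 0.000 mg/L
Dose 2 (15 mg at t=10 h): 15·exp(−0.34657·65) = 0.000 mg/L
Dose 3 (105 mg at t=20 h): 105·exp(−0.34657·55) = 0.000 mg/L
Dose 4 (345 mg at t=30 h): 345·exp(−0.34657·45) = 0.000 mg/L
Dose 5 (240 mg at t=40 h): 240·exp(−0.34657·35) = 0.001 mg/L
Dose 6 (150 mg at t=50 h): 150·exp(−0.34657·25) = 0.026 mg/L
Dose 7 (35 mg at t=60 h): 35·exp(−0.34657·15) = 0.193 mg/L
Dose 8 (440 mg at t=70 h): 440·exp(−0.34657·5) = 77.782 mg/L
C(75) = 0.000 + 0.000 + 0.000 + 0.000 + 0.001 + 0.026 + 0.193 + 77.782 = 78.002 mg/L

78.002 mg/L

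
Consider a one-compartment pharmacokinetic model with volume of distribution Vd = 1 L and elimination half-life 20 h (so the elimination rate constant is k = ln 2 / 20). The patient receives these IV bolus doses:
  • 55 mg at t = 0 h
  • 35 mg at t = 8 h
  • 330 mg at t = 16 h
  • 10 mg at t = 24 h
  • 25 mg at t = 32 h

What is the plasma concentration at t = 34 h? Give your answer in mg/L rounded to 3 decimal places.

k = ln 2 / 20 = 0.03466 per h
Dose 1 (55 mg at t=0 h): 55·exp(−0.03466·34) = 16.928 mg/L
Dose 2 (35 mg at t=8 h): 35·exp(−0.03466·26) = 14.214 mg/L
Dose 3 (330 mg at t=16 h): 330·exp(−0.03466·18) = 176.843 mg/L
Dose 4 (10 mg at t=24 h): 10·exp(−0.03466·10) = 7.071 mg/L
Dose 5 (25 mg at t=32 h): 25·exp(−0.03466·2) = 23.326 mg/L
C(34) = 16.928 + 14.214 + 176.843 + 7.071 + 23.326 = 238.382 mg/L

238.382 mg/L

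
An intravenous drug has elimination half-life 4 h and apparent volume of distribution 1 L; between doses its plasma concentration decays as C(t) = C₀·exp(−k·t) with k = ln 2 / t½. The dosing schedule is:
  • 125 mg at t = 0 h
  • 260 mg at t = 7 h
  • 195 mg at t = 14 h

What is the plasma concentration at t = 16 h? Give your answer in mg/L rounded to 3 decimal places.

k = ln 2 / 4 = 0.17329 per h
Dose 1 (125 mg at t=0 h): 125·exp(−0.17329·16) = 7.812 mg/L
Dose 2 (260 mg at t=7 h): 260·exp(−0.17329·9) = 54.658 mg/L
Dose 3 (195 mg at t=14 h): 195·exp(−0.17329·2) = 137.886 mg/L
C(16) = 7.812 + 54.658 + 137.886 = 200.357 mg/L

200.357 mg/L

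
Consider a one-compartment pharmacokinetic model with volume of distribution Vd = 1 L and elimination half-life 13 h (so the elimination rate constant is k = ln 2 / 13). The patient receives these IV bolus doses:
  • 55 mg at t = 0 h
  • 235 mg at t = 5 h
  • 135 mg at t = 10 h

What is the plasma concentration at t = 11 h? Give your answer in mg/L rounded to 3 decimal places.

329.245 mg/L

k = ln 2 / 13 = 0.05332 per h
Dose 1 (55 mg at t=0 h): 55·exp(−0.05332·11) = 30.595 mg/L
Dose 2 (235 mg at t=5 h): 235·exp(−0.05332·6) = 170.660 mg/L
Dose 3 (135 mg at t=10 h): 135·exp(−0.05332·1) = 127.990 mg/L
C(11) = 30.595 + 170.660 + 127.990 = 329.245 mg/L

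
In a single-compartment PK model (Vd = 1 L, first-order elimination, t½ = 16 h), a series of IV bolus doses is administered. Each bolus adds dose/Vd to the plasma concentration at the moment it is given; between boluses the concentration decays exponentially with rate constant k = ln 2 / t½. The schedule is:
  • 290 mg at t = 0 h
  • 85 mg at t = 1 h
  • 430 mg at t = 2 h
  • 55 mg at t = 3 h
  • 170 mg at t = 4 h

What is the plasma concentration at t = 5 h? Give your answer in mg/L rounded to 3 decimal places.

895.819 mg/L

k = ln 2 / 16 = 0.04332 per h
Dose 1 (290 mg at t=0 h): 290·exp(−0.04332·5) = 233.521 mg/L
Dose 2 (85 mg at t=1 h): 85·exp(−0.04332·4) = 71.476 mg/L
Dose 3 (430 mg at t=2 h): 430·exp(−0.04332·3) = 377.594 mg/L
Dose 4 (55 mg at t=3 h): 55·exp(−0.04332·2) = 50.435 mg/L
Dose 5 (170 mg at t=4 h): 170·exp(−0.04332·1) = 162.793 mg/L
C(5) = 233.521 + 71.476 + 377.594 + 50.435 + 162.793 = 895.819 mg/L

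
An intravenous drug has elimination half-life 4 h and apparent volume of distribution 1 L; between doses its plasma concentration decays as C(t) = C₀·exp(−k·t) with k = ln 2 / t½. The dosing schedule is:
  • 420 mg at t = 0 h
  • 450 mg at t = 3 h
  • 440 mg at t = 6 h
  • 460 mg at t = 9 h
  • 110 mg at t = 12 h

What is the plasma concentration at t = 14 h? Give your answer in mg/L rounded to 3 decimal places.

485.204 mg/L

k = ln 2 / 4 = 0.17329 per h
Dose 1 (420 mg at t=0 h): 420·exp(−0.17329·14) = 37.123 mg/L
Dose 2 (450 mg at t=3 h): 450·exp(−0.17329·11) = 66.893 mg/L
Dose 3 (440 mg at t=6 h): 440·exp(−0.17329·8) = 110.000 mg/L
Dose 4 (460 mg at t=9 h): 460·exp(−0.17329·5) = 193.406 mg/L
Dose 5 (110 mg at t=12 h): 110·exp(−0.17329·2) = 77.782 mg/L
C(14) = 37.123 + 66.893 + 110.000 + 193.406 + 77.782 = 485.204 mg/L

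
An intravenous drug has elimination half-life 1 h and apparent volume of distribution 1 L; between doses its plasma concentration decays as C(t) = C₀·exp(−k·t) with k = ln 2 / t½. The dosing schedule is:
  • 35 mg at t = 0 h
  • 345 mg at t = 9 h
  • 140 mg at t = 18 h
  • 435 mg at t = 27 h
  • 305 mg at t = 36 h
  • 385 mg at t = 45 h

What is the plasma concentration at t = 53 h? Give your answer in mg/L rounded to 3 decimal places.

1.506 mg/L

k = ln 2 / 1 = 0.69315 per h
Dose 1 (35 mg at t=0 h): 35·exp(−0.69315·53) = 0.000 mg/L
Dose 2 (345 mg at t=9 h): 345·exp(−0.69315·44) = 0.000 mg/L
Dose 3 (140 mg at t=18 h): 140·exp(−0.69315·35) = 0.000 mg/L
Dose 4 (435 mg at t=27 h): 435·exp(−0.69315·26) = 0.000 mg/L
Dose 5 (305 mg at t=36 h): 305·exp(−0.69315·17) = 0.002 mg/L
Dose 6 (385 mg at t=45 h): 385·exp(−0.69315·8) = 1.504 mg/L
C(53) = 0.000 + 0.000 + 0.000 + 0.000 + 0.002 + 1.504 = 1.506 mg/L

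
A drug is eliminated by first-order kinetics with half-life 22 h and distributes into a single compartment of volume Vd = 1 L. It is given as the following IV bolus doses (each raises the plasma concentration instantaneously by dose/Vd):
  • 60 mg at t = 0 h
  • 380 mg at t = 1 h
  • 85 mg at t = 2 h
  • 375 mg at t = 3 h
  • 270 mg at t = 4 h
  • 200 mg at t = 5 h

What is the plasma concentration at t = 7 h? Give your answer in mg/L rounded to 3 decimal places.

1199.314 mg/L

k = ln 2 / 22 = 0.03151 per h
Dose 1 (60 mg at t=0 h): 60·exp(−0.03151·7) = 48.125 mg/L
Dose 2 (380 mg at t=1 h): 380·exp(−0.03151·6) = 314.546 mg/L
Dose 3 (85 mg at t=2 h): 85·exp(−0.03151·5) = 72.611 mg/L
Dose 4 (375 mg at t=3 h): 375·exp(−0.03151·4) = 330.597 mg/L
Dose 5 (270 mg at t=4 h): 270·exp(−0.03151·3) = 245.649 mg/L
Dose 6 (200 mg at t=5 h): 200·exp(−0.03151·2) = 187.786 mg/L
C(7) = 48.125 + 314.546 + 72.611 + 330.597 + 245.649 + 187.786 = 1199.314 mg/L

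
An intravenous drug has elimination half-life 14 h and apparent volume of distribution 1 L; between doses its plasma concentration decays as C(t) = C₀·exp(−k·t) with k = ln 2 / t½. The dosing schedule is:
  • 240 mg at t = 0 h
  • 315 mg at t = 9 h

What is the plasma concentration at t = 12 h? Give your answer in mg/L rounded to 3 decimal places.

404.012 mg/L

k = ln 2 / 14 = 0.04951 per h
Dose 1 (240 mg at t=0 h): 240·exp(−0.04951·12) = 132.491 mg/L
Dose 2 (315 mg at t=9 h): 315·exp(−0.04951·3) = 271.521 mg/L
C(12) = 132.491 + 271.521 = 404.012 mg/L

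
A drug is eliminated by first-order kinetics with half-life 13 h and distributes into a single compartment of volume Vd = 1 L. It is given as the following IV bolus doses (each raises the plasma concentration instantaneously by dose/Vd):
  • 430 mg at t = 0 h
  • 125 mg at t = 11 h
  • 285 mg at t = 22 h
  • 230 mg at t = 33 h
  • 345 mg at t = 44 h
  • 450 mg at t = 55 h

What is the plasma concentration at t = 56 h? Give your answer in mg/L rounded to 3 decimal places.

k = ln 2 / 13 = 0.05332 per h
Dose 1 (430 mg at t=0 h): 430·exp(−0.05332·56) = 21.713 mg/L
Dose 2 (125 mg at t=11 h): 125·exp(−0.05332·45) = 11.347 mg/L
Dose 3 (285 mg at t=22 h): 285·exp(−0.05332·34) = 46.509 mg/L
Dose 4 (230 mg at t=33 h): 230·exp(−0.05332·23) = 67.474 mg/L
Dose 5 (345 mg at t=44 h): 345·exp(−0.05332·12) = 181.947 mg/L
Dose 6 (450 mg at t=55 h): 450·exp(−0.05332·1) = 426.635 mg/L
C(56) = 21.713 + 11.347 + 46.509 + 67.474 + 181.947 + 426.635 = 755.625 mg/L

755.625 mg/L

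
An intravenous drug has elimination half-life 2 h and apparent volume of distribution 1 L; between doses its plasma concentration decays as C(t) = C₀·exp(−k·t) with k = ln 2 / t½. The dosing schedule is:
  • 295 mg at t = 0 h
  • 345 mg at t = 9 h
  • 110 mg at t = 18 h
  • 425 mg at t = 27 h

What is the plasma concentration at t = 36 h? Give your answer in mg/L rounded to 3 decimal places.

k = ln 2 / 2 = 0.34657 per h
Dose 1 (295 mg at t=0 h): 295·exp(−0.34657·36) = 0.001 mg/L
Dose 2 (345 mg at t=9 h): 345·exp(−0.34657·27) = 0.030 mg/L
Dose 3 (110 mg at t=18 h): 110·exp(−0.34657·18) = 0.215 mg/L
Dose 4 (425 mg at t=27 h): 425·exp(−0.34657·9) = 18.783 mg/L
C(36) = 0.001 + 0.030 + 0.215 + 18.783 = 19.028 mg/L

19.028 mg/L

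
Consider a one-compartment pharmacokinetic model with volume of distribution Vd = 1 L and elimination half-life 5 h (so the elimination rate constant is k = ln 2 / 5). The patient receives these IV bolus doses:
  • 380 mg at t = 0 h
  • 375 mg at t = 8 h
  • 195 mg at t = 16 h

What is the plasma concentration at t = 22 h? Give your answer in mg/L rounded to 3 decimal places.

k = ln 2 / 5 = 0.13863 per h
Dose 1 (380 mg at t=0 h): 380·exp(−0.13863·22) = 17.999 mg/L
Dose 2 (375 mg at t=8 h): 375·exp(−0.13863·14) = 53.845 mg/L
Dose 3 (195 mg at t=16 h): 195·exp(−0.13863·6) = 84.879 mg/L
C(22) = 17.999 + 53.845 + 84.879 = 156.723 mg/L

156.723 mg/L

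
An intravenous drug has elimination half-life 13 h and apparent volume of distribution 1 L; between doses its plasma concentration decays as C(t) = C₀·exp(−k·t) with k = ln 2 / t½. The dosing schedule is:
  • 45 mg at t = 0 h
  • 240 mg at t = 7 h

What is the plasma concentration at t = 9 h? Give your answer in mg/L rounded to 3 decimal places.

243.573 mg/L

k = ln 2 / 13 = 0.05332 per h
Dose 1 (45 mg at t=0 h): 45·exp(−0.05332·9) = 27.849 mg/L
Dose 2 (240 mg at t=7 h): 240·exp(−0.05332·2) = 215.724 mg/L
C(9) = 27.849 + 215.724 = 243.573 mg/L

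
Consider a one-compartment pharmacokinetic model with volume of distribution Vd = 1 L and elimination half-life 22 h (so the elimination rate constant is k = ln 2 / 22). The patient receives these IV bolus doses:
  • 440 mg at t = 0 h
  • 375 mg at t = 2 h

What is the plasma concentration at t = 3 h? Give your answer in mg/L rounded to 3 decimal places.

763.685 mg/L

k = ln 2 / 22 = 0.03151 per h
Dose 1 (440 mg at t=0 h): 440·exp(−0.03151·3) = 400.316 mg/L
Dose 2 (375 mg at t=2 h): 375·exp(−0.03151·1) = 363.369 mg/L
C(3) = 400.316 + 363.369 = 763.685 mg/L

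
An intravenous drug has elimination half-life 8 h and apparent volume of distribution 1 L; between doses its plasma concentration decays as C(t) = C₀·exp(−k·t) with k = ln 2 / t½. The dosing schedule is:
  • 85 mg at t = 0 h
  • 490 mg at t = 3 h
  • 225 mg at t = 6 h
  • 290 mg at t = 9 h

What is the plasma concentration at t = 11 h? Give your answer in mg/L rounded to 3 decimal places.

667.526 mg/L

k = ln 2 / 8 = 0.08664 per h
Dose 1 (85 mg at t=0 h): 85·exp(−0.08664·11) = 32.772 mg/L
Dose 2 (490 mg at t=3 h): 490·exp(−0.08664·8) = 245.000 mg/L
Dose 3 (225 mg at t=6 h): 225·exp(−0.08664·5) = 145.894 mg/L
Dose 4 (290 mg at t=9 h): 290·exp(−0.08664·2) = 243.860 mg/L
C(11) = 32.772 + 245.000 + 145.894 + 243.860 = 667.526 mg/L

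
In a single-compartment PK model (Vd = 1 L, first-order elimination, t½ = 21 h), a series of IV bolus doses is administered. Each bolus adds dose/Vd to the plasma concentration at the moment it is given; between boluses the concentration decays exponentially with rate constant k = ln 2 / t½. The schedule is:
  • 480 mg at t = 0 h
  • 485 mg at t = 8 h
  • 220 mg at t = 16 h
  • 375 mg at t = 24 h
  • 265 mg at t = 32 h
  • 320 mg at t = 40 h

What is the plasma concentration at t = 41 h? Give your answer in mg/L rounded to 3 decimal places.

k = ln 2 / 21 = 0.03301 per h
Dose 1 (480 mg at t=0 h): 480·exp(−0.03301·41) = 124.027 mg/L
Dose 2 (485 mg at t=8 h): 485·exp(−0.03301·33) = 163.190 mg/L
Dose 3 (220 mg at t=16 h): 220·exp(−0.03301·25) = 96.395 mg/L
Dose 4 (375 mg at t=24 h): 375·exp(−0.03301·17) = 213.964 mg/L
Dose 5 (265 mg at t=32 h): 265·exp(−0.03301·9) = 196.894 mg/L
Dose 6 (320 mg at t=40 h): 320·exp(−0.03301·1) = 309.610 mg/L
C(41) = 124.027 + 163.190 + 96.395 + 213.964 + 196.894 + 309.610 = 1104.080 mg/L

1104.080 mg/L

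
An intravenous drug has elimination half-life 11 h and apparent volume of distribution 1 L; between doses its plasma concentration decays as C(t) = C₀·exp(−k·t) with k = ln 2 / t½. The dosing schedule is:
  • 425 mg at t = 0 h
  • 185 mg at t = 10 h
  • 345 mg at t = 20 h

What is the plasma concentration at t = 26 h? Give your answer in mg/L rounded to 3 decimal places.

386.464 mg/L

k = ln 2 / 11 = 0.06301 per h
Dose 1 (425 mg at t=0 h): 425·exp(−0.06301·26) = 82.578 mg/L
Dose 2 (185 mg at t=10 h): 185·exp(−0.06301·16) = 67.501 mg/L
Dose 3 (345 mg at t=20 h): 345·exp(−0.06301·6) = 236.386 mg/L
C(26) = 82.578 + 67.501 + 236.386 = 386.464 mg/L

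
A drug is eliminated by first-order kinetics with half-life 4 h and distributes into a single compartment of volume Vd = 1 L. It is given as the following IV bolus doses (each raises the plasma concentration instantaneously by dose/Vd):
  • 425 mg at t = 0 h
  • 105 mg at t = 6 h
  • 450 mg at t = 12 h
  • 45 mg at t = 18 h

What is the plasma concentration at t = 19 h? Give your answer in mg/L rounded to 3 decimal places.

198.457 mg/L

k = ln 2 / 4 = 0.17329 per h
Dose 1 (425 mg at t=0 h): 425·exp(−0.17329·19) = 15.794 mg/L
Dose 2 (105 mg at t=6 h): 105·exp(−0.17329·13) = 11.037 mg/L
Dose 3 (450 mg at t=12 h): 450·exp(−0.17329·7) = 133.786 mg/L
Dose 4 (45 mg at t=18 h): 45·exp(−0.17329·1) = 37.840 mg/L
C(19) = 15.794 + 11.037 + 133.786 + 37.840 = 198.457 mg/L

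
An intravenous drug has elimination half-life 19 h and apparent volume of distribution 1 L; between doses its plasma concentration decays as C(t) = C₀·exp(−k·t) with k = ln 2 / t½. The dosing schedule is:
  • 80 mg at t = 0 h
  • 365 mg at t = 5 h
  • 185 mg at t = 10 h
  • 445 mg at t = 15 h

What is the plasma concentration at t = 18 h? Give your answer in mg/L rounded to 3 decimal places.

805.683 mg/L

k = ln 2 / 19 = 0.03648 per h
Dose 1 (80 mg at t=0 h): 80·exp(−0.03648·18) = 41.486 mg/L
Dose 2 (365 mg at t=5 h): 365·exp(−0.03648·13) = 227.156 mg/L
Dose 3 (185 mg at t=10 h): 185·exp(−0.03648·8) = 138.173 mg/L
Dose 4 (445 mg at t=15 h): 445·exp(−0.03648·3) = 398.868 mg/L
C(18) = 41.486 + 227.156 + 138.173 + 398.868 = 805.683 mg/L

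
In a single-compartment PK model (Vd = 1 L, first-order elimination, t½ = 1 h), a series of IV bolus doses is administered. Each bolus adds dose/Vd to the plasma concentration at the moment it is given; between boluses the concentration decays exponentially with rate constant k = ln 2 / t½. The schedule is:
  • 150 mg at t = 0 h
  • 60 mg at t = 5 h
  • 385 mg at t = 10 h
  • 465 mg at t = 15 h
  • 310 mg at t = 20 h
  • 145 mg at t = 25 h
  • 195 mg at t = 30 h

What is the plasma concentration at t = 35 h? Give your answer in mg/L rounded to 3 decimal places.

6.245 mg/L

k = ln 2 / 1 = 0.69315 per h
Dose 1 (150 mg at t=0 h): 150·exp(−0.69315·35) = 0.000 mg/L
Dose 2 (60 mg at t=5 h): 60·exp(−0.69315·30) = 0.000 mg/L
Dose 3 (385 mg at t=10 h): 385·exp(−0.69315·25) = 0.000 mg/L
Dose 4 (465 mg at t=15 h): 465·exp(−0.69315·20) = 0.000 mg/L
Dose 5 (310 mg at t=20 h): 310·exp(−0.69315·15) = 0.009 mg/L
Dose 6 (145 mg at t=25 h): 145·exp(−0.69315·10) = 0.142 mg/L
Dose 7 (195 mg at t=30 h): 195·exp(−0.69315·5) = 6.094 mg/L
C(35) = 0.000 + 0.000 + 0.000 + 0.000 + 0.009 + 0.142 + 6.094 = 6.245 mg/L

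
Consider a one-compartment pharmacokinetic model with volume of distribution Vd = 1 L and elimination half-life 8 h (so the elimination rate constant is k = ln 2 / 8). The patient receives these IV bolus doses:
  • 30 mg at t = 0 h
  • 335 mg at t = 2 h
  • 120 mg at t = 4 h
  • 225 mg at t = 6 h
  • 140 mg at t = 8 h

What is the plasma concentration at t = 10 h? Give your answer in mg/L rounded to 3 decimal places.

528.290 mg/L

k = ln 2 / 8 = 0.08664 per h
Dose 1 (30 mg at t=0 h): 30·exp(−0.08664·10) = 12.613 mg/L
Dose 2 (335 mg at t=2 h): 335·exp(−0.08664·8) = 167.500 mg/L
Dose 3 (120 mg at t=4 h): 120·exp(−0.08664·6) = 71.352 mg/L
Dose 4 (225 mg at t=6 h): 225·exp(−0.08664·4) = 159.099 mg/L
Dose 5 (140 mg at t=8 h): 140·exp(−0.08664·2) = 117.725 mg/L
C(10) = 12.613 + 167.500 + 71.352 + 159.099 + 117.725 = 528.290 mg/L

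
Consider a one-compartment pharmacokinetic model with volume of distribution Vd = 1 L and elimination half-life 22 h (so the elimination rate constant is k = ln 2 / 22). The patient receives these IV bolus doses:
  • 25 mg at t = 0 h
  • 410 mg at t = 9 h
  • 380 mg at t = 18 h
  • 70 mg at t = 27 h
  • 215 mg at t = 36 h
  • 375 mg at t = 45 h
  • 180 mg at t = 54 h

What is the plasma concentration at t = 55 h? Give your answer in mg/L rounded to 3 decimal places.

k = ln 2 / 22 = 0.03151 per h
Dose 1 (25 mg at t=0 h): 25·exp(−0.03151·55) = 4.419 mg/L
Dose 2 (410 mg at t=9 h): 410·exp(−0.03151·46) = 96.240 mg/L
Dose 3 (380 mg at t=18 h): 380·exp(−0.03151·37) = 118.442 mg/L
Dose 4 (70 mg at t=27 h): 70·exp(−0.03151·28) = 28.971 mg/L
Dose 5 (215 mg at t=36 h): 215·exp(−0.03151·19) = 118.157 mg/L
Dose 6 (375 mg at t=45 h): 375·exp(−0.03151·10) = 273.653 mg/L
Dose 7 (180 mg at t=54 h): 180·exp(−0.03151·1) = 174.417 mg/L
C(55) = 4.419 + 96.240 + 118.442 + 28.971 + 118.157 + 273.653 + 174.417 = 814.300 mg/L

814.300 mg/L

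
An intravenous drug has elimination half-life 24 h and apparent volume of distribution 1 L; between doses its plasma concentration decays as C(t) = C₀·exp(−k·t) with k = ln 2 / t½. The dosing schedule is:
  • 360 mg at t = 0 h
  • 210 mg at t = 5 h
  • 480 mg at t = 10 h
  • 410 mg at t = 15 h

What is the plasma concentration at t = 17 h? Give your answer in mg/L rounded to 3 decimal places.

k = ln 2 / 24 = 0.02888 per h
Dose 1 (360 mg at t=0 h): 360·exp(−0.02888·17) = 220.330 mg/L
Dose 2 (210 mg at t=5 h): 210·exp(−0.02888·12) = 148.492 mg/L
Dose 3 (480 mg at t=10 h): 480·exp(−0.02888·7) = 392.140 mg/L
Dose 4 (410 mg at t=15 h): 410·exp(−0.02888·2) = 386.988 mg/L
C(17) = 220.330 + 148.492 + 392.140 + 386.988 = 1147.950 mg/L

1147.950 mg/L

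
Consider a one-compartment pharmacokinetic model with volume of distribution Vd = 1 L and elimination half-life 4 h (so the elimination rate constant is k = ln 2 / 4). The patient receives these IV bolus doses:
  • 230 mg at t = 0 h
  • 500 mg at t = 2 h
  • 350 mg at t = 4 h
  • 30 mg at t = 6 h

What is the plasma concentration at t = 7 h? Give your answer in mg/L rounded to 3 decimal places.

k = ln 2 / 4 = 0.17329 per h
Dose 1 (230 mg at t=0 h): 230·exp(−0.17329·7) = 68.379 mg/L
Dose 2 (500 mg at t=2 h): 500·exp(−0.17329·5) = 210.224 mg/L
Dose 3 (350 mg at t=4 h): 350·exp(−0.17329·3) = 208.111 mg/L
Dose 4 (30 mg at t=6 h): 30·exp(−0.17329·1) = 25.227 mg/L
C(7) = 68.379 + 210.224 + 208.111 + 25.227 = 511.942 mg/L

511.942 mg/L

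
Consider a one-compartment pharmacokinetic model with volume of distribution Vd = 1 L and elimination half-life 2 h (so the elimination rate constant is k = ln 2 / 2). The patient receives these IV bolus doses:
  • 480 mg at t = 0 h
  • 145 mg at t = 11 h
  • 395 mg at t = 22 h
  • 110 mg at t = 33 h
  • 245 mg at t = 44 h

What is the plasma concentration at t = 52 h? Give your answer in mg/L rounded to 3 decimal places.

15.477 mg/L

k = ln 2 / 2 = 0.34657 per h
Dose 1 (480 mg at t=0 h): 480·exp(−0.34657·52) = 0.000 mg/L
Dose 2 (145 mg at t=11 h): 145·exp(−0.34657·41) = 0.000 mg/L
Dose 3 (395 mg at t=22 h): 395·exp(−0.34657·30) = 0.012 mg/L
Dose 4 (110 mg at t=33 h): 110·exp(−0.34657·19) = 0.152 mg/L
Dose 5 (245 mg at t=44 h): 245·exp(−0.34657·8) = 15.312 mg/L
C(52) = 0.000 + 0.000 + 0.012 + 0.152 + 15.312 = 15.477 mg/L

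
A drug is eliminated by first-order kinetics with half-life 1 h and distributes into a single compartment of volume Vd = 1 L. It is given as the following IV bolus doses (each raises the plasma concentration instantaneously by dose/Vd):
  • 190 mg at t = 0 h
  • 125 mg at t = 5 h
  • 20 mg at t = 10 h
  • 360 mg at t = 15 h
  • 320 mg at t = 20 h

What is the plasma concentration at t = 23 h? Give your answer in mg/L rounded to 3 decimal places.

k = ln 2 / 1 = 0.69315 per h
Dose 1 (190 mg at t=0 h): 190·exp(−0.69315·23) = 0.000 mg/L
Dose 2 (125 mg at t=5 h): 125·exp(−0.69315·18) = 0.000 mg/L
Dose 3 (20 mg at t=10 h): 20·exp(−0.69315·13) = 0.002 mg/L
Dose 4 (360 mg at t=15 h): 360·exp(−0.69315·8) = 1.406 mg/L
Dose 5 (320 mg at t=20 h): 320·exp(−0.69315·3) = 40.000 mg/L
C(23) = 0.000 + 0.000 + 0.002 + 1.406 + 40.000 = 41.409 mg/L

41.409 mg/L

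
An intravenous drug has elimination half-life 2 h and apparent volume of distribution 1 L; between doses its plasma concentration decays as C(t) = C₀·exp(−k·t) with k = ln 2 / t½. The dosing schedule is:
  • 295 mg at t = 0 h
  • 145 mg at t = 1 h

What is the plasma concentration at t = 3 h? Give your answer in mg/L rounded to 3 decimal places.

k = ln 2 / 2 = 0.34657 per h
Dose 1 (295 mg at t=0 h): 295·exp(−0.34657·3) = 104.298 mg/L
Dose 2 (145 mg at t=1 h): 145·exp(−0.34657·2) = 72.500 mg/L
C(3) = 104.298 + 72.500 = 176.798 mg/L

176.798 mg/L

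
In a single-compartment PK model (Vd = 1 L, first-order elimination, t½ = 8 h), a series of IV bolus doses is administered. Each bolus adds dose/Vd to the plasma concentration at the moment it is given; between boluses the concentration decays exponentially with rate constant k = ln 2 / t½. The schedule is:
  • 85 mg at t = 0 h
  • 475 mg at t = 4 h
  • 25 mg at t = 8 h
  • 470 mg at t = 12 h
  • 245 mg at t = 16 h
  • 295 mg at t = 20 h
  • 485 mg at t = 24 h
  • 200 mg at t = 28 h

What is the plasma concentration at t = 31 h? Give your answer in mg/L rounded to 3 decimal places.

744.791 mg/L

k = ln 2 / 8 = 0.08664 per h
Dose 1 (85 mg at t=0 h): 85·exp(−0.08664·31) = 5.793 mg/L
Dose 2 (475 mg at t=4 h): 475·exp(−0.08664·27) = 45.784 mg/L
Dose 3 (25 mg at t=8 h): 25·exp(−0.08664·23) = 3.408 mg/L
Dose 4 (470 mg at t=12 h): 470·exp(−0.08664·19) = 90.605 mg/L
Dose 5 (245 mg at t=16 h): 245·exp(−0.08664·15) = 66.794 mg/L
Dose 6 (295 mg at t=20 h): 295·exp(−0.08664·11) = 113.738 mg/L
Dose 7 (485 mg at t=24 h): 485·exp(−0.08664·7) = 264.448 mg/L
Dose 8 (200 mg at t=28 h): 200·exp(−0.08664·3) = 154.221 mg/L
C(31) = 5.793 + 45.784 + 3.408 + 90.605 + 66.794 + 113.738 + 264.448 + 154.221 = 744.791 mg/L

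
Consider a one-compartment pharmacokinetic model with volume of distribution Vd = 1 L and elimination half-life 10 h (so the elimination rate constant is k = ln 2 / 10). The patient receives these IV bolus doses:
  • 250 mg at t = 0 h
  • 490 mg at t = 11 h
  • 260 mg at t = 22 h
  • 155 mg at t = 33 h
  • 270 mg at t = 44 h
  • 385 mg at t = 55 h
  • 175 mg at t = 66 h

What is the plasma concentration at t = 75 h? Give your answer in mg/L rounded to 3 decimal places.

243.736 mg/L

k = ln 2 / 10 = 0.06931 per h
Dose 1 (250 mg at t=0 h): 250·exp(−0.06931·75) = 1.381 mg/L
Dose 2 (490 mg at t=11 h): 490·exp(−0.06931·64) = 5.802 mg/L
Dose 3 (260 mg at t=22 h): 260·exp(−0.06931·53) = 6.600 mg/L
Dose 4 (155 mg at t=33 h): 155·exp(−0.06931·42) = 8.433 mg/L
Dose 5 (270 mg at t=44 h): 270·exp(−0.06931·31) = 31.490 mg/L
Dose 6 (385 mg at t=55 h): 385·exp(−0.06931·20) = 96.250 mg/L
Dose 7 (175 mg at t=66 h): 175·exp(−0.06931·9) = 93.780 mg/L
C(75) = 1.381 + 5.802 + 6.600 + 8.433 + 31.490 + 96.250 + 93.780 = 243.736 mg/L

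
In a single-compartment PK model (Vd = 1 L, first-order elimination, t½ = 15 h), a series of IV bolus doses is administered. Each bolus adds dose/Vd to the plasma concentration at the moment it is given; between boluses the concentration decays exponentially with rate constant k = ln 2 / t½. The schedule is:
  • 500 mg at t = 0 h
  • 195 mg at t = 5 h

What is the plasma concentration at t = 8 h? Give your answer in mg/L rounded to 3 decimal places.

k = ln 2 / 15 = 0.04621 per h
Dose 1 (500 mg at t=0 h): 500·exp(−0.04621·8) = 345.478 mg/L
Dose 2 (195 mg at t=5 h): 195·exp(−0.04621·3) = 169.757 mg/L
C(8) = 345.478 + 169.757 = 515.236 mg/L

515.236 mg/L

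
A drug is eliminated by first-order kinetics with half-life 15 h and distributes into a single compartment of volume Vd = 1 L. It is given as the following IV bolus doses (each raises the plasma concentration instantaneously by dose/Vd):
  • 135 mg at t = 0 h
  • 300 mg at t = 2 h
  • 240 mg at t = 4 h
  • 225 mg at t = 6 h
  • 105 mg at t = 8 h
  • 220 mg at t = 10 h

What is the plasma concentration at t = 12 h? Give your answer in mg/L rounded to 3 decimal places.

890.732 mg/L

k = ln 2 / 15 = 0.04621 per h
Dose 1 (135 mg at t=0 h): 135·exp(−0.04621·12) = 77.537 mg/L
Dose 2 (300 mg at t=2 h): 300·exp(−0.04621·10) = 188.988 mg/L
Dose 3 (240 mg at t=4 h): 240·exp(−0.04621·8) = 165.830 mg/L
Dose 4 (225 mg at t=6 h): 225·exp(−0.04621·6) = 170.518 mg/L
Dose 5 (105 mg at t=8 h): 105·exp(−0.04621·4) = 87.280 mg/L
Dose 6 (220 mg at t=10 h): 220·exp(−0.04621·2) = 200.579 mg/L
C(12) = 77.537 + 188.988 + 165.830 + 170.518 + 87.280 + 200.579 = 890.732 mg/L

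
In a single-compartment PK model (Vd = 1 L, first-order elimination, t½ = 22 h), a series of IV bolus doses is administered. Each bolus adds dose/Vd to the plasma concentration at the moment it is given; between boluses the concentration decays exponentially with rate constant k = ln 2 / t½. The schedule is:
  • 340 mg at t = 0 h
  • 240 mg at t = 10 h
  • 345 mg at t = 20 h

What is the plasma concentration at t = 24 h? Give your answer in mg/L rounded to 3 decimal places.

k = ln 2 / 22 = 0.03151 per h
Dose 1 (340 mg at t=0 h): 340·exp(−0.03151·24) = 159.618 mg/L
Dose 2 (240 mg at t=10 h): 240·exp(−0.03151·14) = 154.400 mg/L
Dose 3 (345 mg at t=20 h): 345·exp(−0.03151·4) = 304.149 mg/L
C(24) = 159.618 + 154.400 + 304.149 = 618.167 mg/L

618.167 mg/L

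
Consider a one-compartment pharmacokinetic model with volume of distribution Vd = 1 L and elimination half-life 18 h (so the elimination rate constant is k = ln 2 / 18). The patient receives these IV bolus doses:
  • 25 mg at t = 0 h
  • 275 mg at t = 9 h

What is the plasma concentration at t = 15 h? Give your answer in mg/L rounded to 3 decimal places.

232.298 mg/L

k = ln 2 / 18 = 0.03851 per h
Dose 1 (25 mg at t=0 h): 25·exp(−0.03851·15) = 14.031 mg/L
Dose 2 (275 mg at t=9 h): 275·exp(−0.03851·6) = 218.268 mg/L
C(15) = 14.031 + 218.268 = 232.298 mg/L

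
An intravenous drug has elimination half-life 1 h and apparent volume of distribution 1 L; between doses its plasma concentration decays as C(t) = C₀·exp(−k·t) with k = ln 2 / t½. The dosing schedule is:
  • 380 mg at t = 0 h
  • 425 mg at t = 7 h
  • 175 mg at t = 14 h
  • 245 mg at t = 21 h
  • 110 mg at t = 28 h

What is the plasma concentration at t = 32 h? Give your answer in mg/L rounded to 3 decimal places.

6.995 mg/L

k = ln 2 / 1 = 0.69315 per h
Dose 1 (380 mg at t=0 h): 380·exp(−0.69315·32) = 0.000 mg/L
Dose 2 (425 mg at t=7 h): 425·exp(−0.69315·25) = 0.000 mg/L
Dose 3 (175 mg at t=14 h): 175·exp(−0.69315·18) = 0.001 mg/L
Dose 4 (245 mg at t=21 h): 245·exp(−0.69315·11) = 0.120 mg/L
Dose 5 (110 mg at t=28 h): 110·exp(−0.69315·4) = 6.875 mg/L
C(32) = 0.000 + 0.000 + 0.001 + 0.120 + 6.875 = 6.995 mg/L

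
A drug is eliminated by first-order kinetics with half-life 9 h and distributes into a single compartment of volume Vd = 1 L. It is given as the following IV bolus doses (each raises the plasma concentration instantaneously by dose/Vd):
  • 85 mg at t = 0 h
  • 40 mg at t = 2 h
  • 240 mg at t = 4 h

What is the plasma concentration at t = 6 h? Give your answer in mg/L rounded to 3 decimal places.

k = ln 2 / 9 = 0.07702 per h
Dose 1 (85 mg at t=0 h): 85·exp(−0.07702·6) = 53.547 mg/L
Dose 2 (40 mg at t=2 h): 40·exp(−0.07702·4) = 29.395 mg/L
Dose 3 (240 mg at t=4 h): 240·exp(−0.07702·2) = 205.739 mg/L
C(6) = 53.547 + 29.395 + 205.739 = 288.680 mg/L

288.680 mg/L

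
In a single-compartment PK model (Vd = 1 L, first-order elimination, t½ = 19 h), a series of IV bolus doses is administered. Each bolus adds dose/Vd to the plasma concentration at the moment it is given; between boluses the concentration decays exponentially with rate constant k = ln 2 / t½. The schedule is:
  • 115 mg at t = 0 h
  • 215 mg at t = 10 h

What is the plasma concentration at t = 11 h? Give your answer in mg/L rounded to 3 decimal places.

k = ln 2 / 19 = 0.03648 per h
Dose 1 (115 mg at t=0 h): 115·exp(−0.03648·11) = 76.987 mg/L
Dose 2 (215 mg at t=10 h): 215·exp(−0.03648·1) = 207.298 mg/L
C(11) = 76.987 + 207.298 = 284.285 mg/L

284.285 mg/L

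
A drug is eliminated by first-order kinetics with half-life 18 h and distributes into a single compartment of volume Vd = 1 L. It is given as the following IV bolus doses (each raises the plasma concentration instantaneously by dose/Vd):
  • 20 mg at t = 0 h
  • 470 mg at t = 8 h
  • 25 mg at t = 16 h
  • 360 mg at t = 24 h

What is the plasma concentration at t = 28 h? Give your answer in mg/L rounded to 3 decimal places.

k = ln 2 / 18 = 0.03851 per h
Dose 1 (20 mg at t=0 h): 20·exp(−0.03851·28) = 6.804 mg/L
Dose 2 (470 mg at t=8 h): 470·exp(−0.03851·20) = 217.581 mg/L
Dose 3 (25 mg at t=16 h): 25·exp(−0.03851·12) = 15.749 mg/L
Dose 4 (360 mg at t=24 h): 360·exp(−0.03851·4) = 308.608 mg/L
C(28) = 6.804 + 217.581 + 15.749 + 308.608 = 548.741 mg/L

548.741 mg/L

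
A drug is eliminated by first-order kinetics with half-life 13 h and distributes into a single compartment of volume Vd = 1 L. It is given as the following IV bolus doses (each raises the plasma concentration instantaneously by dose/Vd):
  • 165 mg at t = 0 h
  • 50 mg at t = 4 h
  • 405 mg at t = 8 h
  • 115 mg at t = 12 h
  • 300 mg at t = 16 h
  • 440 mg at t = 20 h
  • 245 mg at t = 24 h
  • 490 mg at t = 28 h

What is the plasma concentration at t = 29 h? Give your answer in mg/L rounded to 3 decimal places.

k = ln 2 / 13 = 0.05332 per h
Dose 1 (165 mg at t=0 h): 165·exp(−0.05332·29) = 35.152 mg/L
Dose 2 (50 mg at t=4 h): 50·exp(−0.05332·25) = 13.185 mg/L
Dose 3 (405 mg at t=8 h): 405·exp(−0.05332·21) = 132.183 mg/L
Dose 4 (115 mg at t=12 h): 115·exp(−0.05332·17) = 46.456 mg/L
Dose 5 (300 mg at t=16 h): 300·exp(−0.05332·13) = 150.000 mg/L
Dose 6 (440 mg at t=20 h): 440·exp(−0.05332·9) = 272.300 mg/L
Dose 7 (245 mg at t=24 h): 245·exp(−0.05332·5) = 187.666 mg/L
Dose 8 (490 mg at t=28 h): 490·exp(−0.05332·1) = 464.558 mg/L
C(29) = 35.152 + 13.185 + 132.183 + 46.456 + 150.000 + 272.300 + 187.666 + 464.558 = 1301.500 mg/L

1301.500 mg/L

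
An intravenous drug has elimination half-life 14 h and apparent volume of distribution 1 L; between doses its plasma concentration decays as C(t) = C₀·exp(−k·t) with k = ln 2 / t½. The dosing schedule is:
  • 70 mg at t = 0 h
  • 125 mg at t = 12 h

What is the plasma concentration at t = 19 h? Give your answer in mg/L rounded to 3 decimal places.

115.713 mg/L

k = ln 2 / 14 = 0.04951 per h
Dose 1 (70 mg at t=0 h): 70·exp(−0.04951·19) = 27.325 mg/L
Dose 2 (125 mg at t=12 h): 125·exp(−0.04951·7) = 88.388 mg/L
C(19) = 27.325 + 88.388 = 115.713 mg/L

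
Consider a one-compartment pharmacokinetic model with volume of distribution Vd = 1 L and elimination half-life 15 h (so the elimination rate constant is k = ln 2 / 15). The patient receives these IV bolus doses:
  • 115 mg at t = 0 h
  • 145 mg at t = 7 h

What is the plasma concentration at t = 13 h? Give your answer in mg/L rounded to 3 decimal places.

k = ln 2 / 15 = 0.04621 per h
Dose 1 (115 mg at t=0 h): 115·exp(−0.04621·13) = 63.067 mg/L
Dose 2 (145 mg at t=7 h): 145·exp(−0.04621·6) = 109.889 mg/L
C(13) = 63.067 + 109.889 = 172.957 mg/L

172.957 mg/L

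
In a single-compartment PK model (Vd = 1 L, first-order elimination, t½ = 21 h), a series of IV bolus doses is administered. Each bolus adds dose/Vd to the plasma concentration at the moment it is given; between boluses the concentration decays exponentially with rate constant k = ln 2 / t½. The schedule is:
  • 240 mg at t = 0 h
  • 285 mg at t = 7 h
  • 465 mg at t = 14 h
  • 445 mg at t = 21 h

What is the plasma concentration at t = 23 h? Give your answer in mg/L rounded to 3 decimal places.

1042.470 mg/L

k = ln 2 / 21 = 0.03301 per h
Dose 1 (240 mg at t=0 h): 240·exp(−0.03301·23) = 112.334 mg/L
Dose 2 (285 mg at t=7 h): 285·exp(−0.03301·16) = 168.069 mg/L
Dose 3 (465 mg at t=14 h): 465·exp(−0.03301·9) = 345.494 mg/L
Dose 4 (445 mg at t=21 h): 445·exp(−0.03301·2) = 416.572 mg/L
C(23) = 112.334 + 168.069 + 345.494 + 416.572 = 1042.470 mg/L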